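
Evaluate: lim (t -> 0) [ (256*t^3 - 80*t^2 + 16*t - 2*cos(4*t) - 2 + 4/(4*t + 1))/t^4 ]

3008/3

Substitution gives 0/0; apply L'Hôpital's rule 4 times.
After differentiating numerator and denominator 4 times the quotient is (-512*cos(4*t) + 24576/(4*t + 1)^5)/(24); at t = 0 this is 3008/3.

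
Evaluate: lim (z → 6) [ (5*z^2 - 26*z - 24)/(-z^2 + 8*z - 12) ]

-17/2

Direct substitution gives 0/0, so factor. Both numerator and denominator have (z - 6) as a factor.
After cancelling, the expression reduces to (5*z + 4)/(2 - z).
Substituting z = 6 gives -17/2.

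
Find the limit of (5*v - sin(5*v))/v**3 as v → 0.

125/6

Direct substitution gives 0/0.
Apply L'Hôpital: lim (5 - 5*cos(5*v))/(3*v^2), still 0/0.
Apply L'Hôpital: lim (25*sin(5*v))/(6*v), still 0/0.
After 3 applications of L'Hôpital's rule the quotient is (125*cos(5*v))/(6); substituting v = 0 gives 125/6.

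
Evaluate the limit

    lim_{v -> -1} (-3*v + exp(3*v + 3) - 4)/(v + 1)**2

9/2

Direct substitution gives 0/0.
Apply L'Hôpital: lim (3*e^(3*v + 3) - 3)/(2*v + 2), still 0/0.
After 2 applications of L'Hôpital's rule the quotient is (9*e^(3*v + 3))/(2); substituting v = -1 gives 9/2.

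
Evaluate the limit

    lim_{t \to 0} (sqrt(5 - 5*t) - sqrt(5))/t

-√(5)/2

A 0/0 form; rationalise with √(5 - 5t) + √5. This collapses the numerator to -5t, leaving -5/(√(5 - 5t) + √5) → -5/(2√5) = -√(5)/2.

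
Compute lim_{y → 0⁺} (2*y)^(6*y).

1

Base → 0⁺ and exponent → 0⁺: a 0^0 form.
Take logs: 6y·ln(2y). This is 0·(−∞); rewriting as ln(2y)/(1/(6y)) and applying L'Hôpital gives 0.
Hence the limit is e^0 = 1.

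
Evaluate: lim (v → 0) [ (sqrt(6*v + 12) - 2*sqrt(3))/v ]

Substitution gives 0/0. Multiply numerator and denominator by the conjugate √(12 + 6v) + √12.
The numerator becomes (12 + 6v) − 12 = 6v, so the expression simplifies to 6/(√(12 + 6v) + √12).
Letting v → 0 gives 6/(2√12) = √(3)/2.

√(3)/2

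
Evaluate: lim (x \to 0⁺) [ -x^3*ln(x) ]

This is a 0·(−∞) form. Rewrite as -1·ln(x) / x^(−3) and apply L'Hôpital:
the derivative quotient is -1·(1/x) / (−3·x^(−4)) = (1/3)·x^3 → 0.

0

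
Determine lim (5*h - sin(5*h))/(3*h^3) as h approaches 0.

Direct substitution gives 0/0.
Apply L'Hôpital: lim (5 - 5*cos(5*h))/(9*h^2), still 0/0.
Apply L'Hôpital: lim (25*sin(5*h))/(18*h), still 0/0.
After 3 applications of L'Hôpital's rule the quotient is (125*cos(5*h))/(18); substituting h = 0 gives 125/18.

125/18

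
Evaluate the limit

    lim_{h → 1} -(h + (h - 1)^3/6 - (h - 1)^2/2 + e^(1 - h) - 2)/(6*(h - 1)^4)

-1/144

Direct substitution gives 0/0.
Apply L'Hôpital: lim (-h + (h - 1)^2/2 - e^(1 - h) + 2)/(-24*(h - 1)^3), still 0/0.
Apply L'Hôpital: lim (h + e^(1 - h) - 2)/(-72*(h - 1)^2), still 0/0.
Apply L'Hôpital: lim (1 - e^(1 - h))/(144 - 144*h), still 0/0.
After 4 applications of L'Hôpital's rule the quotient is (e^(1 - h))/(-144); substituting h = 1 gives -1/144.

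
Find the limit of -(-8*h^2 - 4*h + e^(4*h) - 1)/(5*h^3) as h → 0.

Direct substitution gives 0/0.
Apply L'Hôpital: lim (-16*h + 4*e^(4*h) - 4)/(-15*h^2), still 0/0.
Apply L'Hôpital: lim (16*e^(4*h) - 16)/(-30*h), still 0/0.
After 3 applications of L'Hôpital's rule the quotient is (64*e^(4*h))/(-30); substituting h = 0 gives -32/15.

-32/15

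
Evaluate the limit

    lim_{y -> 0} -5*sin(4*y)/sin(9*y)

Substitution gives 0/0.
Divide numerator and denominator by y: sin(4y)/y → 4 and sin(9y)/y → 9, so the limit is -5·4/9 = -20/9.

-20/9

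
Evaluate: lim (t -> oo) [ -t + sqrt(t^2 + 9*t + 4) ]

9/2

An ∞ − ∞ form. Rationalising with the conjugate, the difference becomes (9t + 4) / (√(t^2 + 9*t + 4) + t).
For large t the denominator behaves like 2·t, so the quotient tends to 9/2 = 9/2.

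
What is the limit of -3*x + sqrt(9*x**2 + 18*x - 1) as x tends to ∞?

3

An ∞ − ∞ form. Rationalising with the conjugate, the difference becomes (18x - 1) / (√(9*x^2 + 18*x - 1) + 3x).
For large x the denominator behaves like 2·3x, so the quotient tends to 18/6 = 3.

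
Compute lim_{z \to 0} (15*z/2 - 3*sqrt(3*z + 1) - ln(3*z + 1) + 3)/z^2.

Substitution gives 0/0; apply L'Hôpital's rule 2 times.
After differentiating numerator and denominator 2 times the quotient is (9/(3*z + 1)^2 + 27/(4*(3*z + 1)^(3/2)))/(2); at z = 0 this is 63/8.

63/8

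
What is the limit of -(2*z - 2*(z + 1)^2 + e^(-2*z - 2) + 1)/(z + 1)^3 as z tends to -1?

Direct substitution gives 0/0.
Apply L'Hôpital: lim (-4*z - 2*e^(-2*z - 2) - 2)/(-3*(z + 1)^2), still 0/0.
Apply L'Hôpital: lim (4*e^(-2*z - 2) - 4)/(-6*z - 6), still 0/0.
After 3 applications of L'Hôpital's rule the quotient is (-8*e^(-2*z - 2))/(-6); substituting z = -1 gives 4/3.

4/3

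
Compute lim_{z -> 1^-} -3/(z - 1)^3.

As z → 1⁻, (z - 1) → 0⁻, so (z - 1)^3 → 0⁻ and -3/(z - 1)^3 → ∞.

∞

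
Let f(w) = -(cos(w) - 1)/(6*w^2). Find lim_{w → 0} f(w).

Direct substitution gives 0/0.
Apply L'Hôpital: lim (-sin(w))/(-12*w), still 0/0.
After 2 applications of L'Hôpital's rule the quotient is (-cos(w))/(-12); substituting w = 0 gives 1/12.

1/12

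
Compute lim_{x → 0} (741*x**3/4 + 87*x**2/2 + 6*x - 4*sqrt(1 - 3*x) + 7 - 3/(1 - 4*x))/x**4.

-24171/32

Substitution gives 0/0; apply L'Hôpital's rule 4 times.
After differentiating numerator and denominator 4 times the quotient is (18432/(4*x - 1)^5 + 1215/(4*(1 - 3*x)^(7/2)))/(24); at x = 0 this is -24171/32.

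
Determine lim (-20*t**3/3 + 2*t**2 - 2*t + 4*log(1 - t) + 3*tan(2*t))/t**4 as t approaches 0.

-1

Substitution gives 0/0 (the numerator vanishes to order 4).
Expand each term to order t^4: the coefficient of t^4 in 4·ln(1 - t) is -1 and in 3·tan(2t) is 0.
Lower-order terms cancel with the polynomial part, so the numerator is (-1)·t^4 + o(t^4), and the limit is (-1)/(1) = -1.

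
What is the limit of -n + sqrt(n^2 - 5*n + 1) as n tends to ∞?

-5/2

An ∞ − ∞ form. Rationalising with the conjugate, the difference becomes (-5n + 1) / (√(n^2 - 5*n + 1) + n).
For large n the denominator behaves like 2·n, so the quotient tends to -5/2 = -5/2.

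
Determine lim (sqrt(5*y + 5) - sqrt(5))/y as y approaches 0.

Substitution gives 0/0. Multiply numerator and denominator by the conjugate √(5 + 5y) + √5.
The numerator becomes (5 + 5y) − 5 = 5y, so the expression simplifies to 5/(√(5 + 5y) + √5).
Letting y → 0 gives 5/(2√5) = √(5)/2.

√(5)/2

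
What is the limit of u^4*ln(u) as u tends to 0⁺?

0

This is a 0·(−∞) form. Rewrite as 1·ln(u) / u^(−4) and apply L'Hôpital:
the derivative quotient is 1·(1/u) / (−4·u^(−5)) = (-1/4)·u^4 → 0.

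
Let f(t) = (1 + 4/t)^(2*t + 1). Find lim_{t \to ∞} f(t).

e^(8)

The base → 1 and the exponent → ∞: a 1^∞ form.
Take logarithms: (2t + 1)·ln(1 + 4/t). Since ln(1+u) ~ u for small u, this behaves like (2t)·(4/t) → 8.
So the limit is e^(8).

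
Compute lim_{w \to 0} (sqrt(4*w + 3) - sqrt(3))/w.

2*√(3)/3

A 0/0 form; rationalise with √(3 + 4w) + √3. This collapses the numerator to 4w, leaving 4/(√(3 + 4w) + √3) → 4/(2√3) = 2*√(3)/3.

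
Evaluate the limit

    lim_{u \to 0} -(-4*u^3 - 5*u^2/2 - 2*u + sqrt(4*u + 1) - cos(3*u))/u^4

107/8

Substitution gives 0/0; apply L'Hôpital's rule 4 times.
After differentiating numerator and denominator 4 times the quotient is (-81*cos(3*u) - 240/(4*u + 1)^(7/2))/(-24); at u = 0 this is 107/8.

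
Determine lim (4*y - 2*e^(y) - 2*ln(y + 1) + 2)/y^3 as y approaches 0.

-1

Substitution gives 0/0; apply L'Hôpital's rule 3 times.
After differentiating numerator and denominator 3 times the quotient is (-2*e^(y) - 4/(y + 1)^3)/(6); at y = 0 this is -1.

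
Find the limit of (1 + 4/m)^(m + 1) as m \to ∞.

The base → 1 and the exponent → ∞: a 1^∞ form.
Take logarithms: (m + 1)·ln(1 + 4/m). Since ln(1+u) ~ u for small u, this behaves like (m)·(4/m) → 4.
So the limit is e^(4).

e^(4)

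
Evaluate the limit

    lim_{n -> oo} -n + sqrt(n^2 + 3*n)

This has the form ∞ − ∞. Multiply and divide by the conjugate √(n^2 + 3*n) + n.
That gives (3n) / (√(n^2 + 3*n) + n).
Divide numerator and denominator by n: the limit is 3/(2·1) = 3/2.

3/2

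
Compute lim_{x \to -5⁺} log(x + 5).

As x → -5⁺, x + 5 → 0⁺ and ln(x + 5) → −∞.
Multiplying by 1 gives -∞.

-∞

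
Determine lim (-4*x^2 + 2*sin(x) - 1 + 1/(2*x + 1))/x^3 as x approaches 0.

-25/3

Substitution gives 0/0 (the numerator vanishes to order 3).
Expand each term to order x^3: the coefficient of x^3 in 1/(1 + 2x) is -8 and in 2·sin(x) is -1/3.
Lower-order terms cancel with the polynomial part, so the numerator is (-25/3)·x^3 + o(x^3), and the limit is (-25/3)/(1) = -25/3.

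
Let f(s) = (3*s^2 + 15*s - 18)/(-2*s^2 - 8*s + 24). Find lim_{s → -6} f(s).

-21/16

Since s = -6 makes numerator and denominator zero, (s + 6) divides both.
Cancelling it gives (3*s - 3)/(4 - 2*s); now plug in s = -6 to get -21/16.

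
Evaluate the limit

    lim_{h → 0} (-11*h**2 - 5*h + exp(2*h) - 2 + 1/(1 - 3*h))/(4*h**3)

85/12

Substitution gives 0/0 (the numerator vanishes to order 3).
Expand each term to order h^3: the coefficient of h^3 in 1/(1 - 3h) is 27 and in e^(2h) is 4/3.
Lower-order terms cancel with the polynomial part, so the numerator is (85/3)·h^3 + o(h^3), and the limit is (85/3)/(4) = 85/12.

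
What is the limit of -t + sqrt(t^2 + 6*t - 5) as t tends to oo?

This has the form ∞ − ∞. Multiply and divide by the conjugate √(t^2 + 6*t - 5) + t.
That gives (6t - 5) / (√(t^2 + 6*t - 5) + t).
Divide numerator and denominator by t: the limit is 6/(2·1) = 3.

3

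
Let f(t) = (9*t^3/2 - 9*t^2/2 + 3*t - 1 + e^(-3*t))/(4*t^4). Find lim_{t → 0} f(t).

Direct substitution gives 0/0.
Apply L'Hôpital: lim (27*t^2/2 - 9*t + 3 - 3*e^(-3*t))/(16*t^3), still 0/0.
Apply L'Hôpital: lim (27*t - 9 + 9*e^(-3*t))/(48*t^2), still 0/0.
Apply L'Hôpital: lim (27 - 27*e^(-3*t))/(96*t), still 0/0.
After 4 applications of L'Hôpital's rule the quotient is (81*e^(-3*t))/(96); substituting t = 0 gives 27/32.

27/32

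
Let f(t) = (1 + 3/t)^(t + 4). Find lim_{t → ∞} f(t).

Let L be the limit and take ln: ln L = lim (t + 4)·ln(1 + 3/t) = lim (t + 4)·(3/t + O(1/t²)) = 3.
Hence L = e^(3).

e^(3)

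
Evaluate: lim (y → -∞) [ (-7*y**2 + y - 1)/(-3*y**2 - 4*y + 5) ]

Numerator and denominator both have degree 2.
Dividing every term by y^2, all lower-order terms vanish and the limit is the ratio of leading coefficients, -7/(-3) = 7/3.

7/3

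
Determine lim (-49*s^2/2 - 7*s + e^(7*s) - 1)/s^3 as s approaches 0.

Direct substitution gives 0/0.
Apply L'Hôpital: lim (-49*s + 7*e^(7*s) - 7)/(3*s^2), still 0/0.
Apply L'Hôpital: lim (49*e^(7*s) - 49)/(6*s), still 0/0.
After 3 applications of L'Hôpital's rule the quotient is (343*e^(7*s))/(6); substituting s = 0 gives 343/6.

343/6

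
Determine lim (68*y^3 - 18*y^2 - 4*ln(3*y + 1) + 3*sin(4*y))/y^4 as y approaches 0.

Substitution gives 0/0 (the numerator vanishes to order 4).
Expand each term to order y^4: the coefficient of y^4 in -4·ln(1 + 3y) is 81 and in 3·sin(4y) is 0.
Lower-order terms cancel with the polynomial part, so the numerator is (81)·y^4 + o(y^4), and the limit is (81)/(1) = 81.

81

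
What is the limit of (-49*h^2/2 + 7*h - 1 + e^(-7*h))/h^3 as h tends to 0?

-343/6

Direct substitution gives 0/0.
Apply L'Hôpital: lim (-49*h + 7 - 7*e^(-7*h))/(3*h^2), still 0/0.
Apply L'Hôpital: lim (-49 + 49*e^(-7*h))/(6*h), still 0/0.
After 3 applications of L'Hôpital's rule the quotient is (-343*e^(-7*h))/(6); substituting h = 0 gives -343/6.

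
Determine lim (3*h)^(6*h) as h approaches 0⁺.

Base → 0⁺ and exponent → 0⁺: a 0^0 form.
Take logs: 6h·ln(3h). This is 0·(−∞); rewriting as ln(3h)/(1/(6h)) and applying L'Hôpital gives 0.
Hence the limit is e^0 = 1.

1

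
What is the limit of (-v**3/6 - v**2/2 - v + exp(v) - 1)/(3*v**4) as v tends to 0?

Direct substitution gives 0/0.
Apply L'Hôpital: lim (-v^2/2 - v + e^(v) - 1)/(12*v^3), still 0/0.
Apply L'Hôpital: lim (-v + e^(v) - 1)/(36*v^2), still 0/0.
Apply L'Hôpital: lim (e^(v) - 1)/(72*v), still 0/0.
After 4 applications of L'Hôpital's rule the quotient is (e^(v))/(72); substituting v = 0 gives 1/72.

1/72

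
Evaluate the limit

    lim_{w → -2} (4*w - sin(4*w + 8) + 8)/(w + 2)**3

Direct substitution gives 0/0.
Apply L'Hôpital: lim (4 - 4*cos(4*w + 8))/(3*(w + 2)^2), still 0/0.
Apply L'Hôpital: lim (16*sin(4*w + 8))/(6*w + 12), still 0/0.
After 3 applications of L'Hôpital's rule the quotient is (64*cos(4*w + 8))/(6); substituting w = -2 gives 32/3.

32/3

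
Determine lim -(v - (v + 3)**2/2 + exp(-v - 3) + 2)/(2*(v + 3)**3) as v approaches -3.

Direct substitution gives 0/0.
Apply L'Hôpital: lim (-v - e^(-v - 3) - 2)/(-6*(v + 3)^2), still 0/0.
Apply L'Hôpital: lim (e^(-v - 3) - 1)/(-12*v - 36), still 0/0.
After 3 applications of L'Hôpital's rule the quotient is (-e^(-v - 3))/(-12); substituting v = -3 gives 1/12.

1/12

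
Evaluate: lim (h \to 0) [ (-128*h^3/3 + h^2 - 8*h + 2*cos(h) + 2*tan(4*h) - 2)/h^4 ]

1/12

Substitution gives 0/0; apply L'Hôpital's rule 4 times.
After differentiating numerator and denominator 4 times the quotient is (2*cos(h) + 12288*tan(4*h)^5 + 20480*tan(4*h)^3 + 8192*tan(4*h))/(24); at h = 0 this is 1/12.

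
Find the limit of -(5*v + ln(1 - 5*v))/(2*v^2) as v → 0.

25/4

Direct substitution gives 0/0.
Apply L'Hôpital: lim (5 - 5/(1 - 5*v))/(-4*v), still 0/0.
After 2 applications of L'Hôpital's rule the quotient is (-25/(1 - 5*v)^2)/(-4); substituting v = 0 gives 25/4.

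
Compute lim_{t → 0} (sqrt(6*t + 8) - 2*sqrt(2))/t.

3*√(2)/4

A 0/0 form; rationalise with √(8 + 6t) + √8. This collapses the numerator to 6t, leaving 6/(√(8 + 6t) + √8) → 6/(2√8) = 3*√(2)/4.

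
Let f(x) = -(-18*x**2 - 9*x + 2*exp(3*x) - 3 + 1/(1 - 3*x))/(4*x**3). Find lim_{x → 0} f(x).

-9

Substitution gives 0/0; apply L'Hôpital's rule 3 times.
After differentiating numerator and denominator 3 times the quotient is (54*e^(3*x) + 162/(3*x - 1)^4)/(-24); at x = 0 this is -9.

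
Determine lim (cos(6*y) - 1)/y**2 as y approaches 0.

-18

Direct substitution gives 0/0.
Apply L'Hôpital: lim (-6*sin(6*y))/(2*y), still 0/0.
After 2 applications of L'Hôpital's rule the quotient is (-36*cos(6*y))/(2); substituting y = 0 gives -18.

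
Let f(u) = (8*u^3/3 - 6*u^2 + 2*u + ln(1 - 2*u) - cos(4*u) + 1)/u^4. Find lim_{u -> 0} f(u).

Substitution gives 0/0 (the numerator vanishes to order 4).
Expand each term to order u^4: the coefficient of u^4 in −cos(4u) is -32/3 and in ln(1 - 2u) is -4.
Lower-order terms cancel with the polynomial part, so the numerator is (-44/3)·u^4 + o(u^4), and the limit is (-44/3)/(1) = -44/3.

-44/3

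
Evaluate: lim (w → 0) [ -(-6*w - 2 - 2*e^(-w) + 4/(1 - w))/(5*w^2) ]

Substitution gives 0/0 (the numerator vanishes to order 2).
Expand each term to order w^2: the coefficient of w^2 in -2·e^(-w) is -1 and in 4·1/(1 - w) is 4.
Lower-order terms cancel with the polynomial part, so the numerator is (3)·w^2 + o(w^2), and the limit is (3)/(-5) = -3/5.

-3/5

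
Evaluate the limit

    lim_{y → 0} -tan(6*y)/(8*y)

Substitution gives 0/0.
Since tan(u)/u → 1 as u → 0, tan(6y)/(6y) → 1 and the limit is 6/(-8) = -3/4.

-3/4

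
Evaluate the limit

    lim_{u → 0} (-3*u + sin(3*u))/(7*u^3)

Direct substitution gives 0/0.
Apply L'Hôpital: lim (3*cos(3*u) - 3)/(21*u^2), still 0/0.
Apply L'Hôpital: lim (-9*sin(3*u))/(42*u), still 0/0.
After 3 applications of L'Hôpital's rule the quotient is (-27*cos(3*u))/(42); substituting u = 0 gives -9/14.

-9/14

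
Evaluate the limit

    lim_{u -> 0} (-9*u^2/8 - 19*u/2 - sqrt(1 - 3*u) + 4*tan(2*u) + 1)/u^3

Substitution gives 0/0; apply L'Hôpital's rule 3 times.
After differentiating numerator and denominator 3 times the quotient is (192*tan(2*u)^2/cos(2*u)^2 + 64/cos(2*u)^2 + 81/(8*(1 - 3*u)^(5/2)))/(6); at u = 0 this is 593/48.

593/48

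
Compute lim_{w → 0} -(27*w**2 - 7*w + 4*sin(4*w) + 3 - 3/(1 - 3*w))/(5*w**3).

371/15

Substitution gives 0/0; apply L'Hôpital's rule 3 times.
After differentiating numerator and denominator 3 times the quotient is (-256*cos(4*w) - 486/(3*w - 1)^4)/(-30); at w = 0 this is 371/15.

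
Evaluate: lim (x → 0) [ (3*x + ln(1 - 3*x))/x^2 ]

-9/2

Direct substitution gives 0/0.
Apply L'Hôpital: lim (3 - 3/(1 - 3*x))/(2*x), still 0/0.
After 2 applications of L'Hôpital's rule the quotient is (-9/(1 - 3*x)^2)/(2); substituting x = 0 gives -9/2.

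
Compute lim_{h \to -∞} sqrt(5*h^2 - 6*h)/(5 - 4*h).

√(5)/4

For large |h|, √(5*h^2 - 6*h) ≈ √5·|h| and the denominator ≈ -4h.
Since h → −∞, |h| = −h, giving −√5/(-4) = √(5)/4.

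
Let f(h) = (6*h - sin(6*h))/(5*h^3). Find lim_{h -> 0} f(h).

Direct substitution gives 0/0.
Apply L'Hôpital: lim (6 - 6*cos(6*h))/(15*h^2), still 0/0.
Apply L'Hôpital: lim (36*sin(6*h))/(30*h), still 0/0.
After 3 applications of L'Hôpital's rule the quotient is (216*cos(6*h))/(30); substituting h = 0 gives 36/5.

36/5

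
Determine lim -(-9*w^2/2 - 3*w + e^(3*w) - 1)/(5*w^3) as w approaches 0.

Direct substitution gives 0/0.
Apply L'Hôpital: lim (-9*w + 3*e^(3*w) - 3)/(-15*w^2), still 0/0.
Apply L'Hôpital: lim (9*e^(3*w) - 9)/(-30*w), still 0/0.
After 3 applications of L'Hôpital's rule the quotient is (27*e^(3*w))/(-30); substituting w = 0 gives -9/10.

-9/10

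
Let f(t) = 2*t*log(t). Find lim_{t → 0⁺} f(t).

0

This is a 0·(−∞) form. Rewrite as 2·ln(t) / t^(−1) and apply L'Hôpital:
the derivative quotient is 2·(1/t) / (−1·t^(−2)) = (-2/1)·t^1 → 0.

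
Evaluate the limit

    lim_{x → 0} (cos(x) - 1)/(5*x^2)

-1/10

Direct substitution gives 0/0.
Apply L'Hôpital: lim (-sin(x))/(10*x), still 0/0.
After 2 applications of L'Hôpital's rule the quotient is (-cos(x))/(10); substituting x = 0 gives -1/10.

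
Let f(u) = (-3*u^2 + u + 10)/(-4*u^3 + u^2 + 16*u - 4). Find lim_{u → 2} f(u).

11/28

Direct substitution gives 0/0, so factor. Both numerator and denominator have (u - 2) as a factor.
After cancelling, the expression reduces to (-3*u - 5)/(-4*u^2 - 7*u + 2).
Substituting u = 2 gives 11/28.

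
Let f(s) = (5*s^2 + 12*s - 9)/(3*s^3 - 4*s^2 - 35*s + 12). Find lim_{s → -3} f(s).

At s = -3 both the top and bottom vanish — a removable singularity. Factoring out (s + 3) from each leaves (5*s - 3)/(3*s^2 - 13*s + 4), which at s = -3 equals -9/35.

-9/35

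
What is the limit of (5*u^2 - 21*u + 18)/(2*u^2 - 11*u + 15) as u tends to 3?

9

At u = 3 both the top and bottom vanish — a removable singularity. Factoring out (u - 3) from each leaves (5*u - 6)/(2*u - 5), which at u = 3 equals 9.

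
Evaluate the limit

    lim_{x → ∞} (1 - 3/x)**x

e^(-3)

Let L be the limit and take ln: ln L = lim (x)·ln(1 - 3/x) = lim (x)·(-3/x + O(1/x²)) = -3.
Hence L = e^(-3).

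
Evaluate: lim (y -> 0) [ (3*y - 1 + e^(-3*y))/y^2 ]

9/2

Direct substitution gives 0/0.
Apply L'Hôpital: lim (3 - 3*e^(-3*y))/(2*y), still 0/0.
After 2 applications of L'Hôpital's rule the quotient is (9*e^(-3*y))/(2); substituting y = 0 gives 9/2.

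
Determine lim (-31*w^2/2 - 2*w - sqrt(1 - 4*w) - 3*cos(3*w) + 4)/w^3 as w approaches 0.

Substitution gives 0/0; apply L'Hôpital's rule 3 times.
After differentiating numerator and denominator 3 times the quotient is (-81*sin(3*w) + 24/(1 - 4*w)^(5/2))/(6); at w = 0 this is 4.

4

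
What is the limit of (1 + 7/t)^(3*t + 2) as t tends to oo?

The base → 1 and the exponent → ∞: a 1^∞ form.
Take logarithms: (3t + 2)·ln(1 + 7/t). Since ln(1+u) ~ u for small u, this behaves like (3t)·(7/t) → 21.
So the limit is e^(21).

e^(21)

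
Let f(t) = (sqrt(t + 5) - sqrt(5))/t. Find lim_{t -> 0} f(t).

Substitution gives 0/0. Multiply numerator and denominator by the conjugate √(5 + t) + √5.
The numerator becomes (5 + t) − 5 = t, so the expression simplifies to 1/(√(5 + t) + √5).
Letting t → 0 gives 1/(2√5) = √(5)/10.

√(5)/10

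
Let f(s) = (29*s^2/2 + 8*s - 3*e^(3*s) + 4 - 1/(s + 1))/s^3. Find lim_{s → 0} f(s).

Substitution gives 0/0; apply L'Hôpital's rule 3 times.
After differentiating numerator and denominator 3 times the quotient is (-81*e^(3*s) + 6/(s + 1)^4)/(6); at s = 0 this is -25/2.

-25/2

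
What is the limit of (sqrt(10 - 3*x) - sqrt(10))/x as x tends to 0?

A 0/0 form; rationalise with √(10 - 3x) + √10. This collapses the numerator to -3x, leaving -3/(√(10 - 3x) + √10) → -3/(2√10) = -3*√(10)/20.

-3*√(10)/20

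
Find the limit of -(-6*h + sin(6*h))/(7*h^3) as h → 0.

36/7

Direct substitution gives 0/0.
Apply L'Hôpital: lim (6*cos(6*h) - 6)/(-21*h^2), still 0/0.
Apply L'Hôpital: lim (-36*sin(6*h))/(-42*h), still 0/0.
After 3 applications of L'Hôpital's rule the quotient is (-216*cos(6*h))/(-42); substituting h = 0 gives 36/7.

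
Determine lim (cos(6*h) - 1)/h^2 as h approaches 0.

-18

Direct substitution gives 0/0.
Apply L'Hôpital: lim (-6*sin(6*h))/(2*h), still 0/0.
After 2 applications of L'Hôpital's rule the quotient is (-36*cos(6*h))/(2); substituting h = 0 gives -18.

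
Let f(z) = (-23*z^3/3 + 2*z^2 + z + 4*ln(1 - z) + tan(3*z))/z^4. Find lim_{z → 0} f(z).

-1

Substitution gives 0/0 (the numerator vanishes to order 4).
Expand each term to order z^4: the coefficient of z^4 in 4·ln(1 - z) is -1 and in tan(3z) is 0.
Lower-order terms cancel with the polynomial part, so the numerator is (-1)·z^4 + o(z^4), and the limit is (-1)/(1) = -1.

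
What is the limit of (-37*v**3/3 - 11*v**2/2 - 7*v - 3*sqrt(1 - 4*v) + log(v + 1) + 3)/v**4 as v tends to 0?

Substitution gives 0/0; apply L'Hôpital's rule 4 times.
After differentiating numerator and denominator 4 times the quotient is (-6/(v + 1)^4 + 720/(1 - 4*v)^(7/2))/(24); at v = 0 this is 119/4.

119/4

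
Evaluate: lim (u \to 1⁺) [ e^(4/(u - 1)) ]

∞

As u → 1⁺, 4/(u - 1) → +∞, so e^(4/(u - 1)) → ∞.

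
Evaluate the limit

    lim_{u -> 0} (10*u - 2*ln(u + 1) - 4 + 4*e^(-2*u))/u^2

9

Substitution gives 0/0; apply L'Hôpital's rule 2 times.
After differentiating numerator and denominator 2 times the quotient is (16*e^(-2*u) + 2/(u + 1)^2)/(2); at u = 0 this is 9.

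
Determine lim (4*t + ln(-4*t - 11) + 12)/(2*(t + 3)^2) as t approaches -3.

Direct substitution gives 0/0.
Apply L'Hôpital: lim (4 - 4/(-4*t - 11))/(4*t + 12), still 0/0.
After 2 applications of L'Hôpital's rule the quotient is (-16/(-4*t - 11)^2)/(4); substituting t = -3 gives -4.

-4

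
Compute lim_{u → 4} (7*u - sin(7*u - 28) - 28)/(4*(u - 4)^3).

Direct substitution gives 0/0.
Apply L'Hôpital: lim (7 - 7*cos(7*u - 28))/(12*(u - 4)^2), still 0/0.
Apply L'Hôpital: lim (49*sin(7*u - 28))/(24*u - 96), still 0/0.
After 3 applications of L'Hôpital's rule the quotient is (343*cos(7*u - 28))/(24); substituting u = 4 gives 343/24.

343/24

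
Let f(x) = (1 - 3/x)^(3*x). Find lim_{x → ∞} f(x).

Write it as [(1 - 3/x)^x]^(3) · (1 - 3/x)^(0). The bracketed term tends to e^(-3) and the second factor to 1, so the limit is e^(-9).

e^(-9)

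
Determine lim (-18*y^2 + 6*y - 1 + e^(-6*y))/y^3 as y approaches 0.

Direct substitution gives 0/0.
Apply L'Hôpital: lim (-36*y + 6 - 6*e^(-6*y))/(3*y^2), still 0/0.
Apply L'Hôpital: lim (-36 + 36*e^(-6*y))/(6*y), still 0/0.
After 3 applications of L'Hôpital's rule the quotient is (-216*e^(-6*y))/(6); substituting y = 0 gives -36.

-36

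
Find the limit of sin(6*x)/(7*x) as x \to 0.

Substitution gives 0/0.
Write it as (6/7)·sin(6x)/(6x); since sin(u)/u → 1, the limit is 6/7.

6/7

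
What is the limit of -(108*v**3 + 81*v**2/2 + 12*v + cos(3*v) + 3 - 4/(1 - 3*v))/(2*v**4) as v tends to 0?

2565/16

Substitution gives 0/0; apply L'Hôpital's rule 4 times.
After differentiating numerator and denominator 4 times the quotient is (81*cos(3*v) + 7776/(3*v - 1)^5)/(-48); at v = 0 this is 2565/16.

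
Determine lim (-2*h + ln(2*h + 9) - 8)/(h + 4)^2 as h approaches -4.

Direct substitution gives 0/0.
Apply L'Hôpital: lim (-2 + 2/(2*h + 9))/(2*h + 8), still 0/0.
After 2 applications of L'Hôpital's rule the quotient is (-4/(2*h + 9)^2)/(2); substituting h = -4 gives -2.

-2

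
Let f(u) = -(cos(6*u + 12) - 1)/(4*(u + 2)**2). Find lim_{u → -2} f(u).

Direct substitution gives 0/0.
Apply L'Hôpital: lim (-6*sin(6*u + 12))/(-8*u - 16), still 0/0.
After 2 applications of L'Hôpital's rule the quotient is (-36*cos(6*u + 12))/(-8); substituting u = -2 gives 9/2.

9/2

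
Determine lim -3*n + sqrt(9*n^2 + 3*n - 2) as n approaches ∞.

1/2

An ∞ − ∞ form. Rationalising with the conjugate, the difference becomes (3n - 2) / (√(9*n^2 + 3*n - 2) + 3n).
For large n the denominator behaves like 2·3n, so the quotient tends to 3/6 = 1/2.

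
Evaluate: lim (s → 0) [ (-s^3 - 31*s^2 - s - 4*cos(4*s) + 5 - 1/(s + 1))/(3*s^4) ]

Substitution gives 0/0 (the numerator vanishes to order 4).
Expand each term to order s^4: the coefficient of s^4 in −1/(1 + s) is -1 and in -4·cos(4s) is -128/3.
Lower-order terms cancel with the polynomial part, so the numerator is (-131/3)·s^4 + o(s^4), and the limit is (-131/3)/(3) = -131/9.

-131/9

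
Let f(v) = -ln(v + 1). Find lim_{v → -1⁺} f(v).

∞

As v → -1⁺, v + 1 → 0⁺ and ln(v + 1) → −∞.
Multiplying by -1 gives ∞.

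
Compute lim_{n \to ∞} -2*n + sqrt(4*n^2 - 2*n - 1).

This has the form ∞ − ∞. Multiply and divide by the conjugate √(4*n^2 - 2*n - 1) + 2n.
That gives (-2n - 1) / (√(4*n^2 - 2*n - 1) + 2n).
Divide numerator and denominator by n: the limit is -2/(2·2) = -1/2.

-1/2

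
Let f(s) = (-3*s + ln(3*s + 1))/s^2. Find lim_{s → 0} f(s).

Direct substitution gives 0/0.
Apply L'Hôpital: lim (-3 + 3/(3*s + 1))/(2*s), still 0/0.
After 2 applications of L'Hôpital's rule the quotient is (-9/(3*s + 1)^2)/(2); substituting s = 0 gives -9/2.

-9/2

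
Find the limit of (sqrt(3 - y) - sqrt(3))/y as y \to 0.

-√(3)/6

A 0/0 form; rationalise with √(3 - y) + √3. This collapses the numerator to -y, leaving -1/(√(3 - y) + √3) → -1/(2√3) = -√(3)/6.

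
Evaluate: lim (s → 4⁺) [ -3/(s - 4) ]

-∞

As s → 4⁺, (s - 4) → 0⁺, so (s - 4)^1 → 0⁺ and -3/(s - 4)^1 → -∞.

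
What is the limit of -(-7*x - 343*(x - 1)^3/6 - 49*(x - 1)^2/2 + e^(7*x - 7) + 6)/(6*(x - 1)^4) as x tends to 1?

-2401/144

Direct substitution gives 0/0.
Apply L'Hôpital: lim (-49*x - 343*(x - 1)^2/2 + 7*e^(7*x - 7) + 42)/(-24*(x - 1)^3), still 0/0.
Apply L'Hôpital: lim (-343*x + 49*e^(7*x - 7) + 294)/(-72*(x - 1)^2), still 0/0.
Apply L'Hôpital: lim (343*e^(7*x - 7) - 343)/(144 - 144*x), still 0/0.
After 4 applications of L'Hôpital's rule the quotient is (2401*e^(7*x - 7))/(-144); substituting x = 1 gives -2401/144.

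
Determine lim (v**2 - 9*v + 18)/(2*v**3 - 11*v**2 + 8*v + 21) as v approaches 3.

3/4

Since v = 3 makes numerator and denominator zero, (v - 3) divides both.
Cancelling it gives (v - 6)/(2*v^2 - 5*v - 7); now plug in v = 3 to get 3/4.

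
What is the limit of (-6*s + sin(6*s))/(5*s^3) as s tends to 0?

-36/5

Direct substitution gives 0/0.
Apply L'Hôpital: lim (6*cos(6*s) - 6)/(15*s^2), still 0/0.
Apply L'Hôpital: lim (-36*sin(6*s))/(30*s), still 0/0.
After 3 applications of L'Hôpital's rule the quotient is (-216*cos(6*s))/(30); substituting s = 0 gives -36/5.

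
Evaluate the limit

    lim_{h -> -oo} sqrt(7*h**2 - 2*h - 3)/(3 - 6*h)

√(7)/6

For large |h|, √(7*h^2 - 2*h - 3) ≈ √7·|h| and the denominator ≈ -6h.
Since h → −∞, |h| = −h, giving −√7/(-6) = √(7)/6.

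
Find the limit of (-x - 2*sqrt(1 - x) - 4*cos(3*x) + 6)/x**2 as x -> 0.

Substitution gives 0/0; apply L'Hôpital's rule 2 times.
After differentiating numerator and denominator 2 times the quotient is (36*cos(3*x) + 1/(2*(1 - x)^(3/2)))/(2); at x = 0 this is 73/4.

73/4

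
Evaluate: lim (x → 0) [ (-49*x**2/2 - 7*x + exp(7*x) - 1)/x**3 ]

Direct substitution gives 0/0.
Apply L'Hôpital: lim (-49*x + 7*e^(7*x) - 7)/(3*x^2), still 0/0.
Apply L'Hôpital: lim (49*e^(7*x) - 49)/(6*x), still 0/0.
After 3 applications of L'Hôpital's rule the quotient is (343*e^(7*x))/(6); substituting x = 0 gives 343/6.

343/6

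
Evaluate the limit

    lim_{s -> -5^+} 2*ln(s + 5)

-∞

As s → -5⁺, s + 5 → 0⁺ and ln(s + 5) → −∞.
Multiplying by 2 gives -∞.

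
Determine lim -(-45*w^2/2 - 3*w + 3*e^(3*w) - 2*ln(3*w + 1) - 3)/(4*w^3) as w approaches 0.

9/8

Substitution gives 0/0; apply L'Hôpital's rule 3 times.
After differentiating numerator and denominator 3 times the quotient is (81*e^(3*w) - 108/(3*w + 1)^3)/(-24); at w = 0 this is 9/8.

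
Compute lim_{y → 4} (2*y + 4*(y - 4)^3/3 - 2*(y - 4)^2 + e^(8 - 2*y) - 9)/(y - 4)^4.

2/3

Direct substitution gives 0/0.
Apply L'Hôpital: lim (-4*y + 4*(y - 4)^2 - 2*e^(8 - 2*y) + 18)/(4*(y - 4)^3), still 0/0.
Apply L'Hôpital: lim (8*y + 4*e^(8 - 2*y) - 36)/(12*(y - 4)^2), still 0/0.
Apply L'Hôpital: lim (8 - 8*e^(8 - 2*y))/(24*y - 96), still 0/0.
After 4 applications of L'Hôpital's rule the quotient is (16*e^(8 - 2*y))/(24); substituting y = 4 gives 2/3.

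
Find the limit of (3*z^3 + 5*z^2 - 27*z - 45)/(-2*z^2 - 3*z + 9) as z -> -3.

8/3

Since z = -3 makes numerator and denominator zero, (z + 3) divides both.
Cancelling it gives (3*z^2 - 4*z - 15)/(3 - 2*z); now plug in z = -3 to get 8/3.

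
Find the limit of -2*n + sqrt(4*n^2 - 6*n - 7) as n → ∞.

An ∞ − ∞ form. Rationalising with the conjugate, the difference becomes (-6n - 7) / (√(4*n^2 - 6*n - 7) + 2n).
For large n the denominator behaves like 2·2n, so the quotient tends to -6/4 = -3/2.

-3/2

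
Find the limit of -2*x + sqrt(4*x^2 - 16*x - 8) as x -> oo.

An ∞ − ∞ form. Rationalising with the conjugate, the difference becomes (-16x - 8) / (√(4*x^2 - 16*x - 8) + 2x).
For large x the denominator behaves like 2·2x, so the quotient tends to -16/4 = -4.

-4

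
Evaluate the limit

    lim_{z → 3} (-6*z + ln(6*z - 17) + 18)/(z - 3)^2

-18

Direct substitution gives 0/0.
Apply L'Hôpital: lim (-6 + 6/(6*z - 17))/(2*z - 6), still 0/0.
After 2 applications of L'Hôpital's rule the quotient is (-36/(6*z - 17)^2)/(2); substituting z = 3 gives -18.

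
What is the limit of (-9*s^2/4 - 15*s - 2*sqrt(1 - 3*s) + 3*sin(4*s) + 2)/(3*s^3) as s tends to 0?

-229/24

Substitution gives 0/0; apply L'Hôpital's rule 3 times.
After differentiating numerator and denominator 3 times the quotient is (-192*cos(4*s) + 81/(4*(1 - 3*s)^(5/2)))/(18); at s = 0 this is -229/24.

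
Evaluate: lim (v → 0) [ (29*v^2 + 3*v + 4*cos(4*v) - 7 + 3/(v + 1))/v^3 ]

-3

Substitution gives 0/0; apply L'Hôpital's rule 3 times.
After differentiating numerator and denominator 3 times the quotient is (256*sin(4*v) - 18/(v + 1)^4)/(6); at v = 0 this is -3.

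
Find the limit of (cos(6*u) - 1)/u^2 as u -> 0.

-18

Direct substitution gives 0/0.
Apply L'Hôpital: lim (-6*sin(6*u))/(2*u), still 0/0.
After 2 applications of L'Hôpital's rule the quotient is (-36*cos(6*u))/(2); substituting u = 0 gives -18.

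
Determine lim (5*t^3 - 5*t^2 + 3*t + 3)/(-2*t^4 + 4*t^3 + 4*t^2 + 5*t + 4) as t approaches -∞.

0

The denominator has degree 4 and the numerator degree 3. Dividing numerator and denominator by t^4 sends every term to 0 except the leading denominator term, so the limit is 0.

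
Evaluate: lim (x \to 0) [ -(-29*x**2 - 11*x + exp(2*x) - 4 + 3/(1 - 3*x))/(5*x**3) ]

Substitution gives 0/0; apply L'Hôpital's rule 3 times.
After differentiating numerator and denominator 3 times the quotient is (8*e^(2*x) + 486/(3*x - 1)^4)/(-30); at x = 0 this is -247/15.

-247/15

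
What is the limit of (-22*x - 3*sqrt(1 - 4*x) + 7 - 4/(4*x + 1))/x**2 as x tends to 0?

Substitution gives 0/0 (the numerator vanishes to order 2).
Expand each term to order x^2: the coefficient of x^2 in -4·1/(1 + 4x) is -64 and in -3·√(1 - 4x) is 6.
Lower-order terms cancel with the polynomial part, so the numerator is (-58)·x^2 + o(x^2), and the limit is (-58)/(1) = -58.

-58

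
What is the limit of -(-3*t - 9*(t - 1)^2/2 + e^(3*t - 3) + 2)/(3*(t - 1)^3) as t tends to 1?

-3/2

Direct substitution gives 0/0.
Apply L'Hôpital: lim (-9*t + 3*e^(3*t - 3) + 6)/(-9*(t - 1)^2), still 0/0.
Apply L'Hôpital: lim (9*e^(3*t - 3) - 9)/(18 - 18*t), still 0/0.
After 3 applications of L'Hôpital's rule the quotient is (27*e^(3*t - 3))/(-18); substituting t = 1 gives -3/2.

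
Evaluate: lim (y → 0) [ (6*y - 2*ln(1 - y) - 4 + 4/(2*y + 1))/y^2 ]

17

Substitution gives 0/0; apply L'Hôpital's rule 2 times.
After differentiating numerator and denominator 2 times the quotient is (32/(2*y + 1)^3 + 2/(y - 1)^2)/(2); at y = 0 this is 17.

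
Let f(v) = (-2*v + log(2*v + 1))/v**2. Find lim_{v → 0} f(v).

Direct substitution gives 0/0.
Apply L'Hôpital: lim (-2 + 2/(2*v + 1))/(2*v), still 0/0.
After 2 applications of L'Hôpital's rule the quotient is (-4/(2*v + 1)^2)/(2); substituting v = 0 gives -2.

-2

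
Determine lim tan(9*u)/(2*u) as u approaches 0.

Substitution gives 0/0.
Since tan(θ)/θ → 1 as θ → 0, tan(9u)/(9u) → 1 and the limit is 9/2.

9/2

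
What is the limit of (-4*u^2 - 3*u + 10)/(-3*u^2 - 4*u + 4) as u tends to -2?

13/8

Since u = -2 makes numerator and denominator zero, (u + 2) divides both.
Cancelling it gives (5 - 4*u)/(2 - 3*u); now plug in u = -2 to get 13/8.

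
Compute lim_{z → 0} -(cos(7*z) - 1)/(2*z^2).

49/4

Direct substitution gives 0/0.
Apply L'Hôpital: lim (-7*sin(7*z))/(-4*z), still 0/0.
After 2 applications of L'Hôpital's rule the quotient is (-49*cos(7*z))/(-4); substituting z = 0 gives 49/4.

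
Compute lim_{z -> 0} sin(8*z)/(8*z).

1

Substitution gives 0/0.
Write it as (8/8)·sin(8z)/(8z); since sin(u)/u → 1, the limit is 1.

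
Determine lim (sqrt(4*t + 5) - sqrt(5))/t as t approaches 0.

Substitution gives 0/0. Multiply numerator and denominator by the conjugate √(5 + 4t) + √5.
The numerator becomes (5 + 4t) − 5 = 4t, so the expression simplifies to 4/(√(5 + 4t) + √5).
Letting t → 0 gives 4/(2√5) = 2*√(5)/5.

2*√(5)/5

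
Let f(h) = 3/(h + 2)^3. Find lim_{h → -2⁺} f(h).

As h → -2⁺, (h + 2) → 0⁺, so (h + 2)^3 → 0⁺ and 3/(h + 2)^3 → ∞.

∞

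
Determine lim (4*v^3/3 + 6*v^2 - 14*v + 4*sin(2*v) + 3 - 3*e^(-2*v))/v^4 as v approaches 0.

Substitution gives 0/0; apply L'Hôpital's rule 4 times.
After differentiating numerator and denominator 4 times the quotient is (64*sin(2*v) - 48*e^(-2*v))/(24); at v = 0 this is -2.

-2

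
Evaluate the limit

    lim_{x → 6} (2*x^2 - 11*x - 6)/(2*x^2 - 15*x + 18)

13/9

At x = 6 both the top and bottom vanish — a removable singularity. Factoring out (x - 6) from each leaves (2*x + 1)/(2*x - 3), which at x = 6 equals 13/9.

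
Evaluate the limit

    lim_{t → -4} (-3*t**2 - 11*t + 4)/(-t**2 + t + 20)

13/9

Direct substitution gives 0/0, so factor. Both numerator and denominator have (t + 4) as a factor.
After cancelling, the expression reduces to (1 - 3*t)/(5 - t).
Substituting t = -4 gives 13/9.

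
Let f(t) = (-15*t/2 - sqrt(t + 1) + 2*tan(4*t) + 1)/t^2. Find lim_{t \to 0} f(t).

1/8

Substitution gives 0/0 (the numerator vanishes to order 2).
Expand each term to order t^2: the coefficient of t^2 in 2·tan(4t) is 0 and in −√(1 + t) is 1/8.
Lower-order terms cancel with the polynomial part, so the numerator is (1/8)·t^2 + o(t^2), and the limit is (1/8)/(1) = 1/8.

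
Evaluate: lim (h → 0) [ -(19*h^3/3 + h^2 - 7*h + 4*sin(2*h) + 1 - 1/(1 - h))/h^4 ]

1

Substitution gives 0/0; apply L'Hôpital's rule 4 times.
After differentiating numerator and denominator 4 times the quotient is (64*sin(2*h) + 24/(h - 1)^5)/(-24); at h = 0 this is 1.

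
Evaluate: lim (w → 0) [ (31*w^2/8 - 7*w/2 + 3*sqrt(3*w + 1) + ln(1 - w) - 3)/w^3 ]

Substitution gives 0/0 (the numerator vanishes to order 3).
Expand each term to order w^3: the coefficient of w^3 in ln(1 - w) is -1/3 and in 3·√(1 + 3w) is 81/16.
Lower-order terms cancel with the polynomial part, so the numerator is (227/48)·w^3 + o(w^3), and the limit is (227/48)/(1) = 227/48.

227/48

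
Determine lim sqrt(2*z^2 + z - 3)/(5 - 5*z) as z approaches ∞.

-√(2)/5

For large |z|, √(2*z^2 + z - 3) ≈ √2·|z| and the denominator ≈ -5z.
Since z → +∞, |z| = z, giving √2/(-5) = -√(2)/5.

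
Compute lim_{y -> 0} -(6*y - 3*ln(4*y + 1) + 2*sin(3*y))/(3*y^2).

Substitution gives 0/0 (the numerator vanishes to order 2).
Expand each term to order y^2: the coefficient of y^2 in 2·sin(3y) is 0 and in -3·ln(1 + 4y) is 24.
Lower-order terms cancel with the polynomial part, so the numerator is (24)·y^2 + o(y^2), and the limit is (24)/(-3) = -8.

-8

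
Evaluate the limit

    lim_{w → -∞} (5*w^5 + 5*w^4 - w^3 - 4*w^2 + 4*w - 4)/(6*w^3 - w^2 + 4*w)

The numerator has higher degree (5 > 3); the quotient behaves like (5/(6))·w^2 for large |w|.
As w → −∞ this diverges to ∞.

∞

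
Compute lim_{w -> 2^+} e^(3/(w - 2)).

∞

As w → 2⁺, 3/(w - 2) → +∞, so e^(3/(w - 2)) → ∞.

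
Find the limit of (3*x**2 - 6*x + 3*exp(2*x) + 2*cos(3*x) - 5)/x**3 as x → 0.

4

Substitution gives 0/0 (the numerator vanishes to order 3).
Expand each term to order x^3: the coefficient of x^3 in 3·e^(2x) is 4 and in 2·cos(3x) is 0.
Lower-order terms cancel with the polynomial part, so the numerator is (4)·x^3 + o(x^3), and the limit is (4)/(1) = 4.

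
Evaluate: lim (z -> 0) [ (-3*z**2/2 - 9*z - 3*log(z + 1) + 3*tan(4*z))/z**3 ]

63

Substitution gives 0/0 (the numerator vanishes to order 3).
Expand each term to order z^3: the coefficient of z^3 in 3·tan(4z) is 64 and in -3·ln(1 + z) is -1.
Lower-order terms cancel with the polynomial part, so the numerator is (63)·z^3 + o(z^3), and the limit is (63)/(1) = 63.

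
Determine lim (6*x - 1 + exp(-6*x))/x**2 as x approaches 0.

18

Direct substitution gives 0/0.
Apply L'Hôpital: lim (6 - 6*e^(-6*x))/(2*x), still 0/0.
After 2 applications of L'Hôpital's rule the quotient is (36*e^(-6*x))/(2); substituting x = 0 gives 18.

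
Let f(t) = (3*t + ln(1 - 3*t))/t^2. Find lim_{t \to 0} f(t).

Direct substitution gives 0/0.
Apply L'Hôpital: lim (3 - 3/(1 - 3*t))/(2*t), still 0/0.
After 2 applications of L'Hôpital's rule the quotient is (-9/(1 - 3*t)^2)/(2); substituting t = 0 gives -9/2.

-9/2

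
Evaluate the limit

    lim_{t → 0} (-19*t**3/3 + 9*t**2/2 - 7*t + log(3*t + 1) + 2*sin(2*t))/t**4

Substitution gives 0/0; apply L'Hôpital's rule 4 times.
After differentiating numerator and denominator 4 times the quotient is (32*sin(2*t) - 486/(3*t + 1)^4)/(24); at t = 0 this is -81/4.

-81/4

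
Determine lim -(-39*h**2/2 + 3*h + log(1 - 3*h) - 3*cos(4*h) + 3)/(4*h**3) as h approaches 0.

9/4

Substitution gives 0/0 (the numerator vanishes to order 3).
Expand each term to order h^3: the coefficient of h^3 in ln(1 - 3h) is -9 and in -3·cos(4h) is 0.
Lower-order terms cancel with the polynomial part, so the numerator is (-9)·h^3 + o(h^3), and the limit is (-9)/(-4) = 9/4.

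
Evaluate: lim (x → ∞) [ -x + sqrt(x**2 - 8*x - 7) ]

-4

This has the form ∞ − ∞. Multiply and divide by the conjugate √(x^2 - 8*x - 7) + x.
That gives (-8x - 7) / (√(x^2 - 8*x - 7) + x).
Divide numerator and denominator by x: the limit is -8/(2·1) = -4.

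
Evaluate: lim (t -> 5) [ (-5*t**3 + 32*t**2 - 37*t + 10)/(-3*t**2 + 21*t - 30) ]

92/9

Since t = 5 makes numerator and denominator zero, (t - 5) divides both.
Cancelling it gives (-5*t^2 + 7*t - 2)/(6 - 3*t); now plug in t = 5 to get 92/9.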